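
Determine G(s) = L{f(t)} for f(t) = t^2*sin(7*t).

G(s) = 14*(3*s^2 - 49)/(s^2 + 49)^3

L{sin(7t)} = 7/(s^2 + 49).
Then apply L{t^2·g(t)} = (-1)^2 d^2/ds^2[H(s)] with H(s) = 7/(s^2 + 49):
differentiating 2 times and applying the sign gives 14*(3*s^2 - 49)/(s^2 + 49)^3.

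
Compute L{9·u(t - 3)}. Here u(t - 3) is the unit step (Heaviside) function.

9*exp(-3*s)/s

By the second shifting theorem, L{u(t - c)·g(t - c)} = e^(-cs)·G(s) with c = 3 and G(s) = L{g(t)}.
L{9} = 9/s.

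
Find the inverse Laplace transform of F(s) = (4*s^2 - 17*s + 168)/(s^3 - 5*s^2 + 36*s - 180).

3*exp(5*t) - 2*sin(6*t) + cos(6*t)

Factor the denominator: s^3 - 5*s^2 + 36*s - 180 = (s - 5)*(s^2 + 36).
Partial fraction decomposition gives [3/(s - 5)] + [s/(s^2 + 36)] + [-12/(s^2 + 36)].
Invert each term: 3/(s - 5) ↔ 3e^(5t); 1·s/(s^2 + 36) ↔ cos(6t); -2·6/(s^2 + 36) ↔ -2sin(6t).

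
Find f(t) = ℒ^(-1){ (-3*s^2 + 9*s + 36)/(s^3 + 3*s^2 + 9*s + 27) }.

f(t) = 5*sin(3*t) - 2*cos(3*t) - exp(-3*t)

Factor the denominator: s^3 + 3*s^2 + 9*s + 27 = (s + 3)*(s^2 + 9).
Partial fraction decomposition gives [-1/(s + 3)] + [-2*s/(s^2 + 9)] + [15/(s^2 + 9)].
Invert each term: -1/(s + 3) ↔ -e^(-3t); -2·s/(s^2 + 9) ↔ -2cos(3t); 5·3/(s^2 + 9) ↔ 5sin(3t).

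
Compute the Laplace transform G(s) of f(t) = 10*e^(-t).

G(s) = 10/(s + 1)

L{10} = 10/s.
By the first shifting theorem, multiplying by e^(-t) replaces s with s + 1.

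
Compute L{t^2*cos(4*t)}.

L{cos(4t)} = s/(s^2 + 16).
Then apply L{t^2·g(t)} = (-1)^2 d^2/ds^2[G(s)] with G(s) = s/(s^2 + 16):
differentiating 2 times and applying the sign gives 2*s*(s^2 - 48)/(s^2 + 16)^3.

2*s*(s^2 - 48)/(s^2 + 16)^3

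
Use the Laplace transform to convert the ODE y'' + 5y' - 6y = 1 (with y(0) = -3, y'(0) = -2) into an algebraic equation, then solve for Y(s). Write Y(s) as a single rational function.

Transform both sides with L{·}.
The derivative rules (L{y''} = s^2 Y - s·y(0) - y'(0) and L{y'} = sY - y(0), with y(0) = -3, y'(0) = -2) turn the left side into (s^2 + 5*s - 6)Y - (-3*s - 17).
The right side is L{1} = 1/s.
So (s^2 + 5*s - 6)Y = 1/s + (-3*s - 17).
Divide through and combine into a single rational function.

Y(s) = (-3*s^2 - 17*s + 1)/(s^3 + 5*s^2 - 6*s)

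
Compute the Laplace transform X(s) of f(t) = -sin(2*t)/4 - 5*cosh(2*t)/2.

X(s) = -5*s/(2*(s^2 - 4)) - 1/(2*(s^2 + 4))

By linearity of the Laplace transform, transform each term separately.
(-5/2)·[L{cosh(2t)} = s/(s^2 - 4)]; (-1/4)·[L{sin(2t)} = 2/(s^2 + 4)].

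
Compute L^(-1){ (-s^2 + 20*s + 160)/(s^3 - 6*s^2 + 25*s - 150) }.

4*exp(6*t) - 2*sin(5*t) - 5*cos(5*t)

Factor the denominator: s^3 - 6*s^2 + 25*s - 150 = (s - 6)*(s^2 + 25).
Partial fraction decomposition gives [4/(s - 6)] + [-5*s/(s^2 + 25)] + [-10/(s^2 + 25)].
Invert each term: 4/(s - 6) ↔ 4e^(6t); -5·s/(s^2 + 25) ↔ -5cos(5t); -2·5/(s^2 + 25) ↔ -2sin(5t).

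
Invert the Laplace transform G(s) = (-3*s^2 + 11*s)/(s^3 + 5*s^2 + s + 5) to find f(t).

Factor the denominator: s^3 + 5*s^2 + s + 5 = (s + 5)*(s^2 + 1).
Partial fraction decomposition gives [-5/(s + 5)] + [2*s/(s^2 + 1)] + [1/(s^2 + 1)].
Invert each term: -5/(s + 5) ↔ -5e^(-5t); 2·s/(s^2 + 1) ↔ 2cos(t); 1·1/(s^2 + 1) ↔ sin(t).

f(t) = sin(t) + 2*cos(t) - 5*exp(-5*t)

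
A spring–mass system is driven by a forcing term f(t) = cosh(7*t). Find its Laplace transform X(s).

X(s) = s/(s^2 - 49)

L{cosh(7t)} = s/(s^2 - 49).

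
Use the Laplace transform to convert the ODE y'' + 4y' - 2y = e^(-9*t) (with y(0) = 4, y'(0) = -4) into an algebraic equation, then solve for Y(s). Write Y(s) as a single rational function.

Y(s) = (4*s^2 + 48*s + 109)/(s^3 + 13*s^2 + 34*s - 18)

Take the Laplace transform of both sides.
Using L{y''} = s^2 Y - s·y(0) - y'(0) and L{y'} = sY - y(0), with y(0) = 4, y'(0) = -4, the left side becomes (s^2 + 4*s - 2)Y - (4*s + 12).
The right side is L{e^(-9*t)} = 1/(s + 9).
So (s^2 + 4*s - 2)Y = 1/(s + 9) + (4*s + 12).
Solve for Y(s) and write it as one ratio of polynomials.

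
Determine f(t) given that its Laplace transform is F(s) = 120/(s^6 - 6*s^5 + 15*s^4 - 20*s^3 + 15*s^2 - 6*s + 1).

f(t) = t^5*exp(t)

Rewrite the denominator: s^6 - 6*s^5 + 15*s^4 - 20*s^3 + 15*s^2 - 6*s + 1 = (s - 1)^6.
The form in (s - 1) signals a first-shifting-theorem factor e^(t).
Since L{t^5} = 5!/s^6 = 120/s^6, the inverse is t^5*e^(t).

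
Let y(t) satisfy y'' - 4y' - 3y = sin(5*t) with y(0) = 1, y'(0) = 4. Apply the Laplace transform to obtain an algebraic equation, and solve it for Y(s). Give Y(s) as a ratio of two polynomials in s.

Y(s) = (s^3 + 25*s + 5)/(s^4 - 4*s^3 + 22*s^2 - 100*s - 75)

Laplace-transform each side.
With L{y''} = s^2 Y - s·y(0) - y'(0) and L{y'} = sY - y(0), with y(0) = 1, y'(0) = 4: the LHS transforms to (s^2 - 4*s - 3)Y - (s).
The right side is L{sin(5*t)} = 5/(s^2 + 25).
So (s^2 - 4*s - 3)Y = 5/(s^2 + 25) + (s).
Isolate Y and clear denominators.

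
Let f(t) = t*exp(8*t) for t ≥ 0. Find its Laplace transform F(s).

F(s) = (s - 8)^(-2)

L{e^(8t)} = 1/(s - 8).
Then apply L{t·g(t)} = -d/ds[G(s)] with G(s) = 1/(s - 8):
differentiating 1 time and applying the sign gives (s - 8)^(-2).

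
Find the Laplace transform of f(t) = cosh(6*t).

s/(s^2 - 36)

L{cosh(6t)} = s/(s^2 - 36).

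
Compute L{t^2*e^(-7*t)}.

L{e^(-7t)} = 1/(s + 7).
Then apply L{t^2·g(t)} = (-1)^2 d^2/ds^2[G(s)] with G(s) = 1/(s + 7):
differentiating 2 times and applying the sign gives 2/(s + 7)^3.

2/(s + 7)^3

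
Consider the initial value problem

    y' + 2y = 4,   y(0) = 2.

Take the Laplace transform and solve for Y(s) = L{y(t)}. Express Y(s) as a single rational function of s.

Y(s) = 2/s

Laplace-transform each side.
With L{y'} = sY - y(0) = sY - 2: the LHS transforms to (s + 2)Y - (2).
The right side is L{4} = 4/s.
So (s + 2)Y = 4/s + (2).
Divide through and combine into a single rational function.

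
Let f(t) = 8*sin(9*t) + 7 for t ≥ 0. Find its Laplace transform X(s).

Apply the Laplace transform termwise.
(8)·[L{sin(9t)} = 9/(s^2 + 81)]; L{7} = 7/s.

X(s) = 72/(s^2 + 81) + 7/s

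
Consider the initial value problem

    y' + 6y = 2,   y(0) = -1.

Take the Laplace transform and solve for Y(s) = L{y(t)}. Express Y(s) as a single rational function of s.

Take the Laplace transform of both sides.
Using L{y'} = sY - y(0) = sY - (-1), the left side becomes (s + 6)Y - (-1).
The right side is L{2} = 2/s.
So (s + 6)Y = 2/s + (-1).
Isolate Y and clear denominators.

Y(s) = (-s + 2)/(s^2 + 6*s)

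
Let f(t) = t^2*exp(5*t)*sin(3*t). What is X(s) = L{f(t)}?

L{sin(3t)} = 3/(s^2 + 9).
Multiplying by e^(5t) shifts s → s - 5, so L{exp(5*t)*sin(3*t)} = 3/((s - 5)^2 + 9).
Then apply L{t^2·g(t)} = (-1)^2 d^2/ds^2[G(s)] with G(s) = 3/((s - 5)^2 + 9):
differentiating 2 times and applying the sign gives 18*(s^2 - 10*s + 22)/(s^2 - 10*s + 34)^3.

X(s) = 18*(s^2 - 10*s + 22)/(s^2 - 10*s + 34)^3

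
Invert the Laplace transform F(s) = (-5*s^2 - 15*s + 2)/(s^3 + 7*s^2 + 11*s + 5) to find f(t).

Factor the denominator: s^3 + 7*s^2 + 11*s + 5 = (s + 1)^2*(s + 5).
Partial fraction decomposition gives [-2/(s + 1)] + [3/(s + 1)^2] + [-3/(s + 5)].
Invert each term: -2/(s + 1) ↔ -2e^(-t); 3/(s + 1)^2 ↔ 3t·e^(-t); -3/(s + 5) ↔ -3e^(-5t).

f(t) = 3*t*exp(-t) - 2*exp(-t) - 3*exp(-5*t)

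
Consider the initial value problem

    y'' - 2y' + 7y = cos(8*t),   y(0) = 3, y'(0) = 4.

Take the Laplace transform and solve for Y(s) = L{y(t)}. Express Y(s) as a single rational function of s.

Y(s) = (3*s^3 - 2*s^2 + 193*s - 128)/(s^4 - 2*s^3 + 71*s^2 - 128*s + 448)

Apply the Laplace transform to the equation.
The derivative rules (L{y''} = s^2 Y - s·y(0) - y'(0) and L{y'} = sY - y(0), with y(0) = 3, y'(0) = 4) turn the left side into (s^2 - 2*s + 7)Y - (3*s - 2).
The right side is L{cos(8*t)} = s/(s^2 + 64).
So (s^2 - 2*s + 7)Y = s/(s^2 + 64) + (3*s - 2).
Divide through and combine into a single rational function.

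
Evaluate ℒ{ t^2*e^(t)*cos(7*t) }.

L{cos(7t)} = s/(s^2 + 49).
Multiplying by e^(t) shifts s → s - 1, so L{e^(t)*cos(7*t)} = (s - 1)/((s - 1)^2 + 49).
Then apply L{t^2·g(t)} = (-1)^2 d^2/ds^2[H(s)] with H(s) = (s - 1)/((s - 1)^2 + 49):
differentiating 2 times and applying the sign gives 2*(s - 1)*(s^2 - 2*s - 146)/(s^2 - 2*s + 50)^3.

2*(s - 1)*(s^2 - 2*s - 146)/(s^2 - 2*s + 50)^3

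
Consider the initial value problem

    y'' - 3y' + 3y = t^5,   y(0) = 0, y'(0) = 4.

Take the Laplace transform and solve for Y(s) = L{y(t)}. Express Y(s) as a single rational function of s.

Y(s) = (4*s^6 + 120)/(s^8 - 3*s^7 + 3*s^6)

Transform both sides with L{·}.
With L{y''} = s^2 Y - s·y(0) - y'(0) and L{y'} = sY - y(0), with y(0) = 0, y'(0) = 4: the LHS transforms to (s^2 - 3*s + 3)Y - (4).
The right side is L{t^5} = 120/s^6.
So (s^2 - 3*s + 3)Y = 120/s^6 + (4).
Solve for Y(s) and write it as one ratio of polynomials.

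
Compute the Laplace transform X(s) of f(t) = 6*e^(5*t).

L{6} = 6/s.
By the first shifting theorem, multiplying by e^(5t) replaces s with s - 5.

X(s) = 6/(s - 5)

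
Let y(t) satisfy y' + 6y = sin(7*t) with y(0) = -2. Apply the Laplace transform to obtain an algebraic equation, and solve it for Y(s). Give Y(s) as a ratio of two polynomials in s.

Take the Laplace transform of both sides.
The derivative rules (L{y'} = sY - y(0) = sY - (-2)) turn the left side into (s + 6)Y - (-2).
The right side is L{sin(7*t)} = 7/(s^2 + 49).
So (s + 6)Y = 7/(s^2 + 49) + (-2).
Divide through and combine into a single rational function.

Y(s) = (-2*s^2 - 91)/(s^3 + 6*s^2 + 49*s + 294)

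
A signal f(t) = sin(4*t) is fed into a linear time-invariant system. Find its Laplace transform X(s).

X(s) = 4/(s^2 + 16)

L{sin(4t)} = 4/(s^2 + 16).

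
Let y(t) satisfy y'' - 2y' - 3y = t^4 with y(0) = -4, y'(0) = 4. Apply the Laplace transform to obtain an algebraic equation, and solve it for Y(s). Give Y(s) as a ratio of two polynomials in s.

Transform both sides with L{·}.
Using L{y''} = s^2 Y - s·y(0) - y'(0) and L{y'} = sY - y(0), with y(0) = -4, y'(0) = 4, the left side becomes (s^2 - 2*s - 3)Y - (-4*s + 12).
The right side is L{t^4} = 24/s^5.
So (s^2 - 2*s - 3)Y = 24/s^5 + (-4*s + 12).
Solve for Y(s) and write it as one ratio of polynomials.

Y(s) = (-4*s^6 + 12*s^5 + 24)/(s^7 - 2*s^6 - 3*s^5)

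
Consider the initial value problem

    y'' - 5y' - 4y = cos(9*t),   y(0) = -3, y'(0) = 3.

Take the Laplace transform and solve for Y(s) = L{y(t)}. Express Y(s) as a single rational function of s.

Transform both sides with L{·}.
With L{y''} = s^2 Y - s·y(0) - y'(0) and L{y'} = sY - y(0), with y(0) = -3, y'(0) = 3: the LHS transforms to (s^2 - 5*s - 4)Y - (-3*s + 18).
The right side is L{cos(9*t)} = s/(s^2 + 81).
So (s^2 - 5*s - 4)Y = s/(s^2 + 81) + (-3*s + 18).
Divide through and combine into a single rational function.

Y(s) = (-3*s^3 + 18*s^2 - 242*s + 1458)/(s^4 - 5*s^3 + 77*s^2 - 405*s - 324)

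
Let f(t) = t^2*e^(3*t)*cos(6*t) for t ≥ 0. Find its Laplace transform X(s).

L{cos(6t)} = s/(s^2 + 36).
Multiplying by e^(3t) shifts s → s - 3, so L{e^(3*t)*cos(6*t)} = (s - 3)/((s - 3)^2 + 36).
Then apply L{t^2·g(t)} = (-1)^2 d^2/ds^2[G(s)] with G(s) = (s - 3)/((s - 3)^2 + 36):
differentiating 2 times and applying the sign gives 2*(s - 3)*(s^2 - 6*s - 99)/(s^2 - 6*s + 45)^3.

X(s) = 2*(s - 3)*(s^2 - 6*s - 99)/(s^2 - 6*s + 45)^3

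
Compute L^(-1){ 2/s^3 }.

Since L{t^2} = 2!/s^3 = 2/s^3, the inverse is t^2.

t^2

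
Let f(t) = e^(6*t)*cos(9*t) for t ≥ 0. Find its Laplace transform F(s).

F(s) = (s - 6)/((s - 6)^2 + 81)

L{cos(9t)} = s/(s^2 + 81).
By the first shifting theorem, multiplying by e^(6t) replaces s with s - 6.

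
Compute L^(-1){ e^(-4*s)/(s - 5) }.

The factor e^(-4s) signals a time shift by c = 4 (second shifting theorem).
L{e^(5t)} = 1/(s - 5), so L^-1{1/(s - 5)} = e^(5*t).
Hence the inverse is u(t - 4) times that function evaluated at t - 4.

Heaviside(t - 4)*(exp(5*t - 20))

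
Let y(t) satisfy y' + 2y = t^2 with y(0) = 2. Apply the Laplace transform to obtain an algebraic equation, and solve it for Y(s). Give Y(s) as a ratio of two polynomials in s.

Y(s) = (2*s^3 + 2)/(s^4 + 2*s^3)

Laplace-transform each side.
With L{y'} = sY - y(0) = sY - 2: the LHS transforms to (s + 2)Y - (2).
The right side is L{t^2} = 2/s^3.
So (s + 2)Y = 2/s^3 + (2).
Isolate Y and clear denominators.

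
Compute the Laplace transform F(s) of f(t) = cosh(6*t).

F(s) = s/(s^2 - 36)

L{cosh(6t)} = s/(s^2 - 36).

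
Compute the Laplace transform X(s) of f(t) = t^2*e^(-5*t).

X(s) = 2/(s + 5)^3

L{e^(-5t)} = 1/(s + 5).
Then apply L{t^2·g(t)} = (-1)^2 d^2/ds^2[G(s)] with G(s) = 1/(s + 5):
differentiating 2 times and applying the sign gives 2/(s + 5)^3.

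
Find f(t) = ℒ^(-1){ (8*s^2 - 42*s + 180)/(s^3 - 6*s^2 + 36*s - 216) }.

Factor the denominator: s^3 - 6*s^2 + 36*s - 216 = (s - 6)*(s^2 + 36).
Partial fraction decomposition gives [3/(s - 6)] + [5*s/(s^2 + 36)] + [-12/(s^2 + 36)].
Invert each term: 3/(s - 6) ↔ 3e^(6t); 5·s/(s^2 + 36) ↔ 5cos(6t); -2·6/(s^2 + 36) ↔ -2sin(6t).

f(t) = 3*exp(6*t) - 2*sin(6*t) + 5*cos(6*t)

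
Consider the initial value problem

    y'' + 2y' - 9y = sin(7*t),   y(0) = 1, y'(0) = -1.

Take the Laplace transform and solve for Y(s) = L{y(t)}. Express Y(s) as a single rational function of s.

Y(s) = (s^3 + s^2 + 49*s + 56)/(s^4 + 2*s^3 + 40*s^2 + 98*s - 441)

Transform both sides with L{·}.
Using L{y''} = s^2 Y - s·y(0) - y'(0) and L{y'} = sY - y(0), with y(0) = 1, y'(0) = -1, the left side becomes (s^2 + 2*s - 9)Y - (s + 1).
The right side is L{sin(7*t)} = 7/(s^2 + 49).
So (s^2 + 2*s - 9)Y = 7/(s^2 + 49) + (s + 1).
Isolate Y and clear denominators.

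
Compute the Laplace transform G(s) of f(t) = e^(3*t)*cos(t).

G(s) = (s - 3)/((s - 3)^2 + 1)

L{cos(t)} = s/(s^2 + 1).
By the first shifting theorem, multiplying by e^(3t) replaces s with s - 3.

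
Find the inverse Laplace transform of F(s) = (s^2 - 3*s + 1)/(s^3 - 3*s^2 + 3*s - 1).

-t^2*exp(t)/2 - t*exp(t) + exp(t)

Factor the denominator: s^3 - 3*s^2 + 3*s - 1 = (s - 1)^3.
Partial fraction decomposition gives [1/(s - 1)] + [-1/(s - 1)^2] + [-1/(s - 1)^3].
Invert each term: 1/(s - 1) ↔ e^(t); -1/(s - 1)^2 ↔ -t·e^(t); -1/(s - 1)^3 ↔ (-1/2)t^2·e^(t).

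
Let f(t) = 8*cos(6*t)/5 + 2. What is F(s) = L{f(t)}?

F(s) = 8*s/(5*(s^2 + 36)) + 2/s

By linearity of the Laplace transform, transform each term separately.
L{2} = 2/s; (8/5)·[L{cos(6t)} = s/(s^2 + 36)].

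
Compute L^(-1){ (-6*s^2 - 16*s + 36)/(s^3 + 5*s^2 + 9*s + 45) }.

3*sin(3*t) - 5*cos(3*t) - exp(-5*t)

Factor the denominator: s^3 + 5*s^2 + 9*s + 45 = (s + 5)*(s^2 + 9).
Partial fraction decomposition gives [-1/(s + 5)] + [-5*s/(s^2 + 9)] + [9/(s^2 + 9)].
Invert each term: -1/(s + 5) ↔ -e^(-5t); -5·s/(s^2 + 9) ↔ -5cos(3t); 3·3/(s^2 + 9) ↔ 3sin(3t).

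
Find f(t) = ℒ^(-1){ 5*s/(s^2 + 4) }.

f(t) = 5*cos(2*t)

Since L{cos(2t)} = s/(s^2 + 4), the inverse is cos(2*t), scaled by 5.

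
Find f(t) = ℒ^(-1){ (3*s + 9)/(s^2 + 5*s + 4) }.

f(t) = 2*exp(-t) + exp(-4*t)

Factor the denominator: s^2 + 5*s + 4 = (s + 1)*(s + 4).
Partial fraction decomposition gives [2/(s + 1)] + [1/(s + 4)].
Invert each term: 2/(s + 1) ↔ 2e^(-t); 1/(s + 4) ↔ e^(-4t).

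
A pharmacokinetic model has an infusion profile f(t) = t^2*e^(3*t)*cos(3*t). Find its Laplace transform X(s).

X(s) = 2*(s - 3)*(s^2 - 6*s - 18)/(s^2 - 6*s + 18)^3

L{cos(3t)} = s/(s^2 + 9).
Multiplying by e^(3t) shifts s → s - 3, so L{e^(3*t)*cos(3*t)} = (s - 3)/((s - 3)^2 + 9).
Then apply L{t^2·g(t)} = (-1)^2 d^2/ds^2[G(s)] with G(s) = (s - 3)/((s - 3)^2 + 9):
differentiating 2 times and applying the sign gives 2*(s - 3)*(s^2 - 6*s - 18)/(s^2 - 6*s + 18)^3.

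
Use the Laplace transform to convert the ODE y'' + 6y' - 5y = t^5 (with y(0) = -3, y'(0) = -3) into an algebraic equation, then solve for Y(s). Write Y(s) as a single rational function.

Y(s) = (-3*s^7 - 21*s^6 + 120)/(s^8 + 6*s^7 - 5*s^6)

Take the Laplace transform of both sides.
With L{y''} = s^2 Y - s·y(0) - y'(0) and L{y'} = sY - y(0), with y(0) = -3, y'(0) = -3: the LHS transforms to (s^2 + 6*s - 5)Y - (-3*s - 21).
The right side is L{t^5} = 120/s^6.
So (s^2 + 6*s - 5)Y = 120/s^6 + (-3*s - 21).
Isolate Y and clear denominators.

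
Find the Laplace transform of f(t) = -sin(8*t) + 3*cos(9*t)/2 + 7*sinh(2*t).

The transform is linear, so treat each term independently.
(-1)·[L{sin(8t)} = 8/(s^2 + 64)]; (7)·[L{sinh(2t)} = 2/(s^2 - 4)]; (3/2)·[L{cos(9t)} = s/(s^2 + 81)].

3*s/(2*(s^2 + 81)) - 8/(s^2 + 64) + 14/(s^2 - 4)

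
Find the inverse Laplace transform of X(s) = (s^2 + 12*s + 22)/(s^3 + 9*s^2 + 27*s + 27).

Factor the denominator: s^3 + 9*s^2 + 27*s + 27 = (s + 3)^3.
Partial fraction decomposition gives [1/(s + 3)] + [6/(s + 3)^2] + [-5/(s + 3)^3].
Invert each term: 1/(s + 3) ↔ e^(-3t); 6/(s + 3)^2 ↔ 6t·e^(-3t); -5/(s + 3)^3 ↔ (-5/2)t^2·e^(-3t).

-5*t^2*exp(-3*t)/2 + 6*t*exp(-3*t) + exp(-3*t)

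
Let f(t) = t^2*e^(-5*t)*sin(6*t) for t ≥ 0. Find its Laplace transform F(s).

L{sin(6t)} = 6/(s^2 + 36).
Multiplying by e^(-5t) shifts s → s + 5, so L{e^(-5*t)*sin(6*t)} = 6/((s + 5)^2 + 36).
Then apply L{t^2·g(t)} = (-1)^2 d^2/ds^2[G(s)] with G(s) = 6/((s + 5)^2 + 36):
differentiating 2 times and applying the sign gives 36*(s^2 + 10*s + 13)/(s^2 + 10*s + 61)^3.

F(s) = 36*(s^2 + 10*s + 13)/(s^2 + 10*s + 61)^3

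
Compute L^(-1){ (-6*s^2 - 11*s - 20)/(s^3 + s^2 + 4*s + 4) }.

Factor the denominator: s^3 + s^2 + 4*s + 4 = (s + 1)*(s^2 + 4).
Partial fraction decomposition gives [-3/(s + 1)] + [-3*s/(s^2 + 4)] + [-8/(s^2 + 4)].
Invert each term: -3/(s + 1) ↔ -3e^(-t); -3·s/(s^2 + 4) ↔ -3cos(2t); -4·2/(s^2 + 4) ↔ -4sin(2t).

-4*sin(2*t) - 3*cos(2*t) - 3*exp(-t)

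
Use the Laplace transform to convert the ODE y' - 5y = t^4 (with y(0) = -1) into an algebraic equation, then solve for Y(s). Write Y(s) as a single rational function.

Laplace-transform each side.
The derivative rules (L{y'} = sY - y(0) = sY - (-1)) turn the left side into (s - 5)Y - (-1).
The right side is L{t^4} = 24/s^5.
So (s - 5)Y = 24/s^5 + (-1).
Solve for Y(s) and write it as one ratio of polynomials.

Y(s) = (-s^5 + 24)/(s^6 - 5*s^5)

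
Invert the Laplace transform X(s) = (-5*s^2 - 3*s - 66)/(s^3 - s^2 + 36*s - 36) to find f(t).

Factor the denominator: s^3 - s^2 + 36*s - 36 = (s - 1)*(s^2 + 36).
Partial fraction decomposition gives [-2/(s - 1)] + [-3*s/(s^2 + 36)] + [-6/(s^2 + 36)].
Invert each term: -2/(s - 1) ↔ -2e^(t); -3·s/(s^2 + 36) ↔ -3cos(6t); -1·6/(s^2 + 36) ↔ -sin(6t).

f(t) = -2*exp(t) - sin(6*t) - 3*cos(6*t)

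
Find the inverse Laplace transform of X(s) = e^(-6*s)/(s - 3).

The factor e^(-6s) signals a time shift by c = 6 (second shifting theorem).
L{e^(3t)} = 1/(s - 3), so L^-1{1/(s - 3)} = e^(3*t).
Hence the inverse is u(t - 6) times that function evaluated at t - 6.

Heaviside(t - 6)*(exp(3*t - 18))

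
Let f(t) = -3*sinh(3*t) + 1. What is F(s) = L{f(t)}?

Apply the Laplace transform termwise.
L{1} = 1/s; (-3)·[L{sinh(3t)} = 3/(s^2 - 9)].

F(s) = -9/(s^2 - 9) + 1/s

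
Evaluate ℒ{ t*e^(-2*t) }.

L{e^(-2t)} = 1/(s + 2).
Then apply L{t·g(t)} = -d/ds[G(s)] with G(s) = 1/(s + 2):
differentiating 1 time and applying the sign gives (s + 2)^(-2).

(s + 2)^(-2)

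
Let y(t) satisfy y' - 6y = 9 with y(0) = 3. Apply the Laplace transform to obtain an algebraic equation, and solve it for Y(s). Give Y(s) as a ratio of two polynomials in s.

Laplace-transform each side.
With L{y'} = sY - y(0) = sY - 3: the LHS transforms to (s - 6)Y - (3).
The right side is L{9} = 9/s.
So (s - 6)Y = 9/s + (3).
Divide through and combine into a single rational function.

Y(s) = (3*s + 9)/(s^2 - 6*s)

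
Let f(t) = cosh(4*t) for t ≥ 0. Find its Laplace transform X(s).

X(s) = s/(s^2 - 16)

L{cosh(4t)} = s/(s^2 - 16).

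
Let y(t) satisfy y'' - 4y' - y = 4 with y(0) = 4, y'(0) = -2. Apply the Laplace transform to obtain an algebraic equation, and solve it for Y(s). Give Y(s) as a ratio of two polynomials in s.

Y(s) = (4*s^2 - 18*s + 4)/(s^3 - 4*s^2 - s)

Laplace-transform each side.
With L{y''} = s^2 Y - s·y(0) - y'(0) and L{y'} = sY - y(0), with y(0) = 4, y'(0) = -2: the LHS transforms to (s^2 - 4*s - 1)Y - (4*s - 18).
The right side is L{4} = 4/s.
So (s^2 - 4*s - 1)Y = 4/s + (4*s - 18).
Isolate Y and clear denominators.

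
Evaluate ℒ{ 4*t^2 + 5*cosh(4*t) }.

By linearity of the Laplace transform, transform each term separately.
(4)·[L{t^2} = 2!/s^3 = 2/s^3]; (5)·[L{cosh(4t)} = s/(s^2 - 16)].

5*s/(s^2 - 16) + 8/s^3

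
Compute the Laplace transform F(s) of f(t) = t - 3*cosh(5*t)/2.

F(s) = -3*s/(2*(s^2 - 25)) + s^(-2)

By linearity of the Laplace transform, transform each term separately.
(-3/2)·[L{cosh(5t)} = s/(s^2 - 25)]; L{t} = 1!/s^2 = 1/s^2.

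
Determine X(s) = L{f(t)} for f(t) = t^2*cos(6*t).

X(s) = 2*s*(s^2 - 108)/(s^2 + 36)^3

L{cos(6t)} = s/(s^2 + 36).
Then apply L{t^2·g(t)} = (-1)^2 d^2/ds^2[G(s)] with G(s) = s/(s^2 + 36):
differentiating 2 times and applying the sign gives 2*s*(s^2 - 108)/(s^2 + 36)^3.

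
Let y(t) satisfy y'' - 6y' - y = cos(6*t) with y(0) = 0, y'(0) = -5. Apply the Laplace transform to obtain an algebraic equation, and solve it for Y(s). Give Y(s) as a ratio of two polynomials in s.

Take the Laplace transform of both sides.
The derivative rules (L{y''} = s^2 Y - s·y(0) - y'(0) and L{y'} = sY - y(0), with y(0) = 0, y'(0) = -5) turn the left side into (s^2 - 6*s - 1)Y - (-5).
The right side is L{cos(6*t)} = s/(s^2 + 36).
So (s^2 - 6*s - 1)Y = s/(s^2 + 36) + (-5).
Isolate Y and clear denominators.

Y(s) = (-5*s^2 + s - 180)/(s^4 - 6*s^3 + 35*s^2 - 216*s - 36)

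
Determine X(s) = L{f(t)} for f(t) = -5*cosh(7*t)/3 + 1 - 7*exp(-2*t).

The transform is linear, so treat each term independently.
L{1} = 1/s; (-5/3)·[L{cosh(7t)} = s/(s^2 - 49)]; (-7)·[L{e^(-2t)} = 1/(s + 2)].

X(s) = -5*s/(3*(s^2 - 49)) - 7/(s + 2) + 1/s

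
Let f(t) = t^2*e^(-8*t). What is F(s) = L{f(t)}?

L{e^(-8t)} = 1/(s + 8).
Then apply L{t^2·g(t)} = (-1)^2 d^2/ds^2[G(s)] with G(s) = 1/(s + 8):
differentiating 2 times and applying the sign gives 2/(s + 8)^3.

F(s) = 2/(s + 8)^3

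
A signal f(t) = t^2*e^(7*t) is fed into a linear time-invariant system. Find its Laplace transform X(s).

X(s) = 2/(s - 7)^3

L{e^(7t)} = 1/(s - 7).
Then apply L{t^2·g(t)} = (-1)^2 d^2/ds^2[G(s)] with G(s) = 1/(s - 7):
differentiating 2 times and applying the sign gives 2/(s - 7)^3.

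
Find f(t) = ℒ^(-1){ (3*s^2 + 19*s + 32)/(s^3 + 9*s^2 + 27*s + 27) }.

Factor the denominator: s^3 + 9*s^2 + 27*s + 27 = (s + 3)^3.
Partial fraction decomposition gives [3/(s + 3)] + [(s + 3)^(-2)] + [2/(s + 3)^3].
Invert each term: 3/(s + 3) ↔ 3e^(-3t); 1/(s + 3)^2 ↔ t·e^(-3t); 2/(s + 3)^3 ↔ (1)t^2·e^(-3t).

f(t) = t^2*exp(-3*t) + t*exp(-3*t) + 3*exp(-3*t)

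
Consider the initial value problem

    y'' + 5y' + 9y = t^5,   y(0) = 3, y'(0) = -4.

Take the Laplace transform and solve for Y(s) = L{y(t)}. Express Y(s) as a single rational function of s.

Laplace-transform each side.
The derivative rules (L{y''} = s^2 Y - s·y(0) - y'(0) and L{y'} = sY - y(0), with y(0) = 3, y'(0) = -4) turn the left side into (s^2 + 5*s + 9)Y - (3*s + 11).
The right side is L{t^5} = 120/s^6.
So (s^2 + 5*s + 9)Y = 120/s^6 + (3*s + 11).
Divide through and combine into a single rational function.

Y(s) = (3*s^7 + 11*s^6 + 120)/(s^8 + 5*s^7 + 9*s^6)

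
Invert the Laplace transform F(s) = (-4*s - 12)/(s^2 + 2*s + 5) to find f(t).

f(t) = -4*exp(-t)*sin(2*t) - 4*exp(-t)*cos(2*t)

Complete the square in the denominator: s^2 + 2*s + 5 = (s + 1)^2 + 2^2.
Split the numerator to match: -4*s - 12 = -4·(s + 1) - 4·2.
Invert each term: -4·(s + 1)/((s + 1)^2 + 4) ↔ -4e^(-t)cos(2t); -4·2/((s + 1)^2 + 4) ↔ -4e^(-t)sin(2t).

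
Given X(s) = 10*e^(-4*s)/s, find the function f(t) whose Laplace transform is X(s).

f(t) = Heaviside(t - 4)*(10)

The factor e^(-4s) signals a time shift by c = 4 (second shifting theorem).
L{10} = 10/s, so L^-1{10/s} = 10.
Hence the inverse is u(t - 4) times that function evaluated at t - 4.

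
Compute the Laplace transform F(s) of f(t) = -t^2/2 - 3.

F(s) = -3/s - 1/s^3

By linearity of the Laplace transform, transform each term separately.
(-1/2)·[L{t^2} = 2!/s^3 = 2/s^3]; L{-3} = -3/s.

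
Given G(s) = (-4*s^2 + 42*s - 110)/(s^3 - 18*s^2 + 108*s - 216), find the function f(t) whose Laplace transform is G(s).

f(t) = -t^2*exp(6*t) - 6*t*exp(6*t) - 4*exp(6*t)

Factor the denominator: s^3 - 18*s^2 + 108*s - 216 = (s - 6)^3.
Partial fraction decomposition gives [-4/(s - 6)] + [-6/(s - 6)^2] + [-2/(s - 6)^3].
Invert each term: -4/(s - 6) ↔ -4e^(6t); -6/(s - 6)^2 ↔ -6t·e^(6t); -2/(s - 6)^3 ↔ (-1)t^2·e^(6t).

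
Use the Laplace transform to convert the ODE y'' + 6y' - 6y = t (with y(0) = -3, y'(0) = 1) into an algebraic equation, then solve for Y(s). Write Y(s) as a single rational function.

Transform both sides with L{·}.
Using L{y''} = s^2 Y - s·y(0) - y'(0) and L{y'} = sY - y(0), with y(0) = -3, y'(0) = 1, the left side becomes (s^2 + 6*s - 6)Y - (-3*s - 17).
The right side is L{t} = s^(-2).
So (s^2 + 6*s - 6)Y = s^(-2) + (-3*s - 17).
Solve for Y(s) and write it as one ratio of polynomials.

Y(s) = (-3*s^3 - 17*s^2 + 1)/(s^4 + 6*s^3 - 6*s^2)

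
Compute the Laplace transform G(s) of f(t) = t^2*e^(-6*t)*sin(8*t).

L{sin(8t)} = 8/(s^2 + 64).
Multiplying by e^(-6t) shifts s → s + 6, so L{e^(-6*t)*sin(8*t)} = 8/((s + 6)^2 + 64).
Then apply L{t^2·g(t)} = (-1)^2 d^2/ds^2[H(s)] with H(s) = 8/((s + 6)^2 + 64):
differentiating 2 times and applying the sign gives 16*(3*s^2 + 36*s + 44)/(s^2 + 12*s + 100)^3.

G(s) = 16*(3*s^2 + 36*s + 44)/(s^2 + 12*s + 100)^3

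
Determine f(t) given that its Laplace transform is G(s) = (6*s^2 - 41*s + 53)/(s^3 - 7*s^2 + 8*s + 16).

Factor the denominator: s^3 - 7*s^2 + 8*s + 16 = (s - 4)^2*(s + 1).
Partial fraction decomposition gives [2/(s - 4)] + [-3/(s - 4)^2] + [4/(s + 1)].
Invert each term: 2/(s - 4) ↔ 2e^(4t); -3/(s - 4)^2 ↔ -3t·e^(4t); 4/(s + 1) ↔ 4e^(-t).

f(t) = -3*t*exp(4*t) + 2*exp(4*t) + 4*exp(-t)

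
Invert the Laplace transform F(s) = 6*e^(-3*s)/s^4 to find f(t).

The factor e^(-3s) signals a time shift by c = 3 (second shifting theorem).
L{t^3} = 3!/s^4 = 6/s^4, so L^-1{6/s^4} = t^3.
Hence the inverse is u(t - 3) times that function evaluated at t - 3.

f(t) = Heaviside(t - 3)*((t - 3)^3)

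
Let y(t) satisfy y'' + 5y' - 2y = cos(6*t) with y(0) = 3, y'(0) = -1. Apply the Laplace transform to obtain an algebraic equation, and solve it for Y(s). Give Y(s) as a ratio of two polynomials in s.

Laplace-transform each side.
With L{y''} = s^2 Y - s·y(0) - y'(0) and L{y'} = sY - y(0), with y(0) = 3, y'(0) = -1: the LHS transforms to (s^2 + 5*s - 2)Y - (3*s + 14).
The right side is L{cos(6*t)} = s/(s^2 + 36).
So (s^2 + 5*s - 2)Y = s/(s^2 + 36) + (3*s + 14).
Isolate Y and clear denominators.

Y(s) = (3*s^3 + 14*s^2 + 109*s + 504)/(s^4 + 5*s^3 + 34*s^2 + 180*s - 72)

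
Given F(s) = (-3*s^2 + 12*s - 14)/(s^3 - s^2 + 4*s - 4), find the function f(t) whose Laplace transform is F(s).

Factor the denominator: s^3 - s^2 + 4*s - 4 = (s - 1)*(s^2 + 4).
Partial fraction decomposition gives [-1/(s - 1)] + [-2*s/(s^2 + 4)] + [10/(s^2 + 4)].
Invert each term: -1/(s - 1) ↔ -e^(t); -2·s/(s^2 + 4) ↔ -2cos(2t); 5·2/(s^2 + 4) ↔ 5sin(2t).

f(t) = -exp(t) + 5*sin(2*t) - 2*cos(2*t)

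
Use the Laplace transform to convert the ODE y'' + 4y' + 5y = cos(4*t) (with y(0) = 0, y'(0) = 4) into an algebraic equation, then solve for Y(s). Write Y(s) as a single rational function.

Apply the Laplace transform to the equation.
Using L{y''} = s^2 Y - s·y(0) - y'(0) and L{y'} = sY - y(0), with y(0) = 0, y'(0) = 4, the left side becomes (s^2 + 4*s + 5)Y - (4).
The right side is L{cos(4*t)} = s/(s^2 + 16).
So (s^2 + 4*s + 5)Y = s/(s^2 + 16) + (4).
Divide through and combine into a single rational function.

Y(s) = (4*s^2 + s + 64)/(s^4 + 4*s^3 + 21*s^2 + 64*s + 80)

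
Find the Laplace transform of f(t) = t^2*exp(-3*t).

2/(s + 3)^3

L{e^(-3t)} = 1/(s + 3).
Then apply L{t^2·g(t)} = (-1)^2 d^2/ds^2[G(s)] with G(s) = 1/(s + 3):
differentiating 2 times and applying the sign gives 2/(s + 3)^3.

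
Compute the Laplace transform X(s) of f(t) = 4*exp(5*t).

X(s) = 4/(s - 5)

L{4} = 4/s.
By the first shifting theorem, multiplying by e^(5t) replaces s with s - 5.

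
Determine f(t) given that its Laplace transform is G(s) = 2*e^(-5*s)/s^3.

The factor e^(-5s) signals a time shift by c = 5 (second shifting theorem).
L{t^2} = 2!/s^3 = 2/s^3, so L^-1{2/s^3} = t^2.
Hence the inverse is u(t - 5) times that function evaluated at t - 5.

f(t) = Heaviside(t - 5)*((t - 5)^2)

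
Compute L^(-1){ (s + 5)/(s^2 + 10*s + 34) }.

Rewrite the denominator: s^2 + 10*s + 34 = (s + 5)^2 + 9.
The form in (s + 5) signals a first-shifting-theorem factor e^(-5t).
Since L{cos(3t)} = s/(s^2 + 9), the inverse is e^(-5*t)*cos(3*t).

exp(-5*t)*cos(3*t)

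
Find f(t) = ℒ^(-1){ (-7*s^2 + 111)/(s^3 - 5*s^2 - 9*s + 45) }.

f(t) = -4*exp(5*t) - 4*exp(3*t) + exp(-3*t)

Factor the denominator: s^3 - 5*s^2 - 9*s + 45 = (s - 5)*(s - 3)*(s + 3).
Partial fraction decomposition gives [-4/(s - 3)] + [-4/(s - 5)] + [1/(s + 3)].
Invert each term: -4/(s - 3) ↔ -4e^(3t); -4/(s - 5) ↔ -4e^(5t); 1/(s + 3) ↔ e^(-3t).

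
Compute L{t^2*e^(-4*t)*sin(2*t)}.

4*(3*s^2 + 24*s + 44)/(s^2 + 8*s + 20)^3

L{sin(2t)} = 2/(s^2 + 4).
Multiplying by e^(-4t) shifts s → s + 4, so L{e^(-4*t)*sin(2*t)} = 2/((s + 4)^2 + 4).
Then apply L{t^2·g(t)} = (-1)^2 d^2/ds^2[G(s)] with G(s) = 2/((s + 4)^2 + 4):
differentiating 2 times and applying the sign gives 4*(3*s^2 + 24*s + 44)/(s^2 + 8*s + 20)^3.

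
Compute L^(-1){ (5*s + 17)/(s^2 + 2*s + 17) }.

Complete the square in the denominator: s^2 + 2*s + 17 = (s + 1)^2 + 4^2.
Split the numerator to match: 5*s + 17 = 5·(s + 1) + 3·4.
Invert each term: 5·(s + 1)/((s + 1)^2 + 16) ↔ 5e^(-t)cos(4t); 3·4/((s + 1)^2 + 16) ↔ 3e^(-t)sin(4t).

3*exp(-t)*sin(4*t) + 5*exp(-t)*cos(4*t)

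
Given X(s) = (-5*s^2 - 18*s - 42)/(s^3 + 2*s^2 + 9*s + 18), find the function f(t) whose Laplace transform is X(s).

f(t) = -4*sin(3*t) - 3*cos(3*t) - 2*exp(-2*t)

Factor the denominator: s^3 + 2*s^2 + 9*s + 18 = (s + 2)*(s^2 + 9).
Partial fraction decomposition gives [-2/(s + 2)] + [-3*s/(s^2 + 9)] + [-12/(s^2 + 9)].
Invert each term: -2/(s + 2) ↔ -2e^(-2t); -3·s/(s^2 + 9) ↔ -3cos(3t); -4·3/(s^2 + 9) ↔ -4sin(3t).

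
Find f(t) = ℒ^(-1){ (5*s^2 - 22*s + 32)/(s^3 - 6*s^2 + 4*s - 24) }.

f(t) = 2*exp(6*t) - 2*sin(2*t) + 3*cos(2*t)

Factor the denominator: s^3 - 6*s^2 + 4*s - 24 = (s - 6)*(s^2 + 4).
Partial fraction decomposition gives [2/(s - 6)] + [3*s/(s^2 + 4)] + [-4/(s^2 + 4)].
Invert each term: 2/(s - 6) ↔ 2e^(6t); 3·s/(s^2 + 4) ↔ 3cos(2t); -2·2/(s^2 + 4) ↔ -2sin(2t).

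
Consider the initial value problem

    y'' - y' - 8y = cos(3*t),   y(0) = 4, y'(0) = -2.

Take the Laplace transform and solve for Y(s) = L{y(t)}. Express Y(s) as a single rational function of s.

Transform both sides with L{·}.
With L{y''} = s^2 Y - s·y(0) - y'(0) and L{y'} = sY - y(0), with y(0) = 4, y'(0) = -2: the LHS transforms to (s^2 - s - 8)Y - (4*s - 6).
The right side is L{cos(3*t)} = s/(s^2 + 9).
So (s^2 - s - 8)Y = s/(s^2 + 9) + (4*s - 6).
Divide through and combine into a single rational function.

Y(s) = (4*s^3 - 6*s^2 + 37*s - 54)/(s^4 - s^3 + s^2 - 9*s - 72)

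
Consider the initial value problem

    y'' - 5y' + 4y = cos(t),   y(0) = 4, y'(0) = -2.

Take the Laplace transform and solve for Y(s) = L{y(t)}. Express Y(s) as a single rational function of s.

Y(s) = (4*s^3 - 22*s^2 + 5*s - 22)/(s^4 - 5*s^3 + 5*s^2 - 5*s + 4)

Take the Laplace transform of both sides.
With L{y''} = s^2 Y - s·y(0) - y'(0) and L{y'} = sY - y(0), with y(0) = 4, y'(0) = -2: the LHS transforms to (s^2 - 5*s + 4)Y - (4*s - 22).
The right side is L{cos(t)} = s/(s^2 + 1).
So (s^2 - 5*s + 4)Y = s/(s^2 + 1) + (4*s - 22).
Solve for Y(s) and write it as one ratio of polynomials.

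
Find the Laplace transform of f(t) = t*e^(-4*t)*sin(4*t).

L{sin(4t)} = 4/(s^2 + 16).
Multiplying by e^(-4t) shifts s → s + 4, so L{e^(-4*t)*sin(4*t)} = 4/((s + 4)^2 + 16).
Then apply L{t·g(t)} = -d/ds[G(s)] with G(s) = 4/((s + 4)^2 + 16):
differentiating 1 time and applying the sign gives 8*(s + 4)/(s^2 + 8*s + 32)^2.

8*(s + 4)/(s^2 + 8*s + 32)^2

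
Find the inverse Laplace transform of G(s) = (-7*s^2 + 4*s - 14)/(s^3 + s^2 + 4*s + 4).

3*sin(2*t) - 2*cos(2*t) - 5*exp(-t)

Factor the denominator: s^3 + s^2 + 4*s + 4 = (s + 1)*(s^2 + 4).
Partial fraction decomposition gives [-5/(s + 1)] + [-2*s/(s^2 + 4)] + [6/(s^2 + 4)].
Invert each term: -5/(s + 1) ↔ -5e^(-t); -2·s/(s^2 + 4) ↔ -2cos(2t); 3·2/(s^2 + 4) ↔ 3sin(2t).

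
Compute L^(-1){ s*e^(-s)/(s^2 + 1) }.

The factor e^(-s) signals a time shift by c = 1 (second shifting theorem).
L{cos(t)} = s/(s^2 + 1), so L^-1{s/(s^2 + 1)} = cos(t).
Hence the inverse is u(t - 1) times that function evaluated at t - 1.

Heaviside(t - 1)*(cos(t - 1))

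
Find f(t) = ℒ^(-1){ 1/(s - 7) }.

f(t) = exp(7*t)

Since L{e^(7t)} = 1/(s - 7), the inverse is e^(7*t).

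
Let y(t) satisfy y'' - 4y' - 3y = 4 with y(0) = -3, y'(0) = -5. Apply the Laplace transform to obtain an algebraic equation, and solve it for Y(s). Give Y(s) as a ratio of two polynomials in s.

Y(s) = (-3*s^2 + 7*s + 4)/(s^3 - 4*s^2 - 3*s)

Laplace-transform each side.
With L{y''} = s^2 Y - s·y(0) - y'(0) and L{y'} = sY - y(0), with y(0) = -3, y'(0) = -5: the LHS transforms to (s^2 - 4*s - 3)Y - (-3*s + 7).
The right side is L{4} = 4/s.
So (s^2 - 4*s - 3)Y = 4/s + (-3*s + 7).
Solve for Y(s) and write it as one ratio of polynomials.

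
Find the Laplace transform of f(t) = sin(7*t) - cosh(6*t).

The transform is linear, so treat each term independently.
(-1)·[L{cosh(6t)} = s/(s^2 - 36)]; L{sin(7t)} = 7/(s^2 + 49).

-s/(s^2 - 36) + 7/(s^2 + 49)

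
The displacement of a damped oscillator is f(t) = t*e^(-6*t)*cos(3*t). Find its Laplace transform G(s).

G(s) = (s + 3)*(s + 9)/(s^2 + 12*s + 45)^2

L{cos(3t)} = s/(s^2 + 9).
Multiplying by e^(-6t) shifts s → s + 6, so L{e^(-6*t)*cos(3*t)} = (s + 6)/((s + 6)^2 + 9).
Then apply L{t·g(t)} = -d/ds[H(s)] with H(s) = (s + 6)/((s + 6)^2 + 9):
differentiating 1 time and applying the sign gives (s + 3)*(s + 9)/(s^2 + 12*s + 45)^2.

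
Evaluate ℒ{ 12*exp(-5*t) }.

L{12} = 12/s.
By the first shifting theorem, multiplying by e^(-5t) replaces s with s + 5.

12/(s + 5)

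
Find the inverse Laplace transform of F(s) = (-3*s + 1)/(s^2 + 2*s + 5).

2*exp(-t)*sin(2*t) - 3*exp(-t)*cos(2*t)

Complete the square in the denominator: s^2 + 2*s + 5 = (s + 1)^2 + 2^2.
Split the numerator to match: -3*s + 1 = -3·(s + 1) + 2·2.
Invert each term: -3·(s + 1)/((s + 1)^2 + 4) ↔ -3e^(-t)cos(2t); 2·2/((s + 1)^2 + 4) ↔ 2e^(-t)sin(2t).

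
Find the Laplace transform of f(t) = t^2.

2/s^3

L{t^2} = 2!/s^3 = 2/s^3.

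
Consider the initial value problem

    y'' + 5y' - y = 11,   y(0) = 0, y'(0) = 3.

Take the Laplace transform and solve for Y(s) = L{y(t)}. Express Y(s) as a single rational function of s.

Y(s) = (3*s + 11)/(s^3 + 5*s^2 - s)

Take the Laplace transform of both sides.
Using L{y''} = s^2 Y - s·y(0) - y'(0) and L{y'} = sY - y(0), with y(0) = 0, y'(0) = 3, the left side becomes (s^2 + 5*s - 1)Y - (3).
The right side is L{11} = 11/s.
So (s^2 + 5*s - 1)Y = 11/s + (3).
Divide through and combine into a single rational function.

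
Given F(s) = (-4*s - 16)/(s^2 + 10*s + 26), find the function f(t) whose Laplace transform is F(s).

Complete the square in the denominator: s^2 + 10*s + 26 = (s + 5)^2 + 1^2.
Split the numerator to match: -4*s - 16 = -4·(s + 5) + 4·1.
Invert each term: -4·(s + 5)/((s + 5)^2 + 1) ↔ -4e^(-5t)cos(t); 4·1/((s + 5)^2 + 1) ↔ 4e^(-5t)sin(t).

f(t) = 4*exp(-5*t)*sin(t) - 4*exp(-5*t)*cos(t)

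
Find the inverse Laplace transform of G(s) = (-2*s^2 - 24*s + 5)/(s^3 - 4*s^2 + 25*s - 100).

-3*exp(4*t) - 4*sin(5*t) + cos(5*t)

Factor the denominator: s^3 - 4*s^2 + 25*s - 100 = (s - 4)*(s^2 + 25).
Partial fraction decomposition gives [-3/(s - 4)] + [s/(s^2 + 25)] + [-20/(s^2 + 25)].
Invert each term: -3/(s - 4) ↔ -3e^(4t); 1·s/(s^2 + 25) ↔ cos(5t); -4·5/(s^2 + 25) ↔ -4sin(5t).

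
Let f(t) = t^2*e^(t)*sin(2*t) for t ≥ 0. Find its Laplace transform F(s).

L{sin(2t)} = 2/(s^2 + 4).
Multiplying by e^(t) shifts s → s - 1, so L{e^(t)*sin(2*t)} = 2/((s - 1)^2 + 4).
Then apply L{t^2·g(t)} = (-1)^2 d^2/ds^2[G(s)] with G(s) = 2/((s - 1)^2 + 4):
differentiating 2 times and applying the sign gives 4*(3*s^2 - 6*s - 1)/(s^2 - 2*s + 5)^3.

F(s) = 4*(3*s^2 - 6*s - 1)/(s^2 - 2*s + 5)^3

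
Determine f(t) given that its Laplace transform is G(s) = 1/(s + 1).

f(t) = exp(-t)

Since L{e^(-t)} = 1/(s + 1), the inverse is e^(-t).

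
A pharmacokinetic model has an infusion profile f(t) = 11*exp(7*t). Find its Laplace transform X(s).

L{11} = 11/s.
By the first shifting theorem, multiplying by e^(7t) replaces s with s - 7.

X(s) = 11/(s - 7)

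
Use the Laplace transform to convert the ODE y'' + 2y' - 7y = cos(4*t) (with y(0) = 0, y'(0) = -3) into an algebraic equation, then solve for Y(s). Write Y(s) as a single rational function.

Laplace-transform each side.
Using L{y''} = s^2 Y - s·y(0) - y'(0) and L{y'} = sY - y(0), with y(0) = 0, y'(0) = -3, the left side becomes (s^2 + 2*s - 7)Y - (-3).
The right side is L{cos(4*t)} = s/(s^2 + 16).
So (s^2 + 2*s - 7)Y = s/(s^2 + 16) + (-3).
Divide through and combine into a single rational function.

Y(s) = (-3*s^2 + s - 48)/(s^4 + 2*s^3 + 9*s^2 + 32*s - 112)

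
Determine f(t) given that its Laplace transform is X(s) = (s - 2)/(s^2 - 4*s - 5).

f(t) = exp(2*t)*cosh(3*t)

Rewrite the denominator: s^2 - 4*s - 5 = (s - 2)^2 - 9.
The form in (s - 2) signals a first-shifting-theorem factor e^(2t).
Since L{cosh(3t)} = s/(s^2 - 9), the inverse is e^(2*t)*cosh(3*t).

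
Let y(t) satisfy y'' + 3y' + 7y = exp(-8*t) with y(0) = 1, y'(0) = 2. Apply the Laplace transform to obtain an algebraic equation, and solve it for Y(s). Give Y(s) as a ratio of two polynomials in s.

Apply the Laplace transform to the equation.
Using L{y''} = s^2 Y - s·y(0) - y'(0) and L{y'} = sY - y(0), with y(0) = 1, y'(0) = 2, the left side becomes (s^2 + 3*s + 7)Y - (s + 5).
The right side is L{exp(-8*t)} = 1/(s + 8).
So (s^2 + 3*s + 7)Y = 1/(s + 8) + (s + 5).
Solve for Y(s) and write it as one ratio of polynomials.

Y(s) = (s^2 + 13*s + 41)/(s^3 + 11*s^2 + 31*s + 56)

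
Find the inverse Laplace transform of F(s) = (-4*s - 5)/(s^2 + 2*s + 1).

-t*exp(-t) - 4*exp(-t)

Factor the denominator: s^2 + 2*s + 1 = (s + 1)^2.
Partial fraction decomposition gives [-4/(s + 1)] + [-1/(s + 1)^2].
Invert each term: -4/(s + 1) ↔ -4e^(-t); -1/(s + 1)^2 ↔ -t·e^(-t).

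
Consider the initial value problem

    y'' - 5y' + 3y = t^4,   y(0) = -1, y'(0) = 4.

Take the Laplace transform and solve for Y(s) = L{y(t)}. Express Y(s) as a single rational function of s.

Laplace-transform each side.
Using L{y''} = s^2 Y - s·y(0) - y'(0) and L{y'} = sY - y(0), with y(0) = -1, y'(0) = 4, the left side becomes (s^2 - 5*s + 3)Y - (-s + 9).
The right side is L{t^4} = 24/s^5.
So (s^2 - 5*s + 3)Y = 24/s^5 + (-s + 9).
Solve for Y(s) and write it as one ratio of polynomials.

Y(s) = (-s^6 + 9*s^5 + 24)/(s^7 - 5*s^6 + 3*s^5)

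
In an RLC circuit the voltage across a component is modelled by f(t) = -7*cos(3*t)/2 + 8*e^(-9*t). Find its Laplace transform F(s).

F(s) = -7*s/(2*(s^2 + 9)) + 8/(s + 9)

By linearity of the Laplace transform, transform each term separately.
(-7/2)·[L{cos(3t)} = s/(s^2 + 9)]; (8)·[L{e^(-9t)} = 1/(s + 9)].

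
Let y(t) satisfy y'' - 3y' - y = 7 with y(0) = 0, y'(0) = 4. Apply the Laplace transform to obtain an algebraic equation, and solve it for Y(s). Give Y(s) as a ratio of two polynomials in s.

Y(s) = (4*s + 7)/(s^3 - 3*s^2 - s)

Transform both sides with L{·}.
Using L{y''} = s^2 Y - s·y(0) - y'(0) and L{y'} = sY - y(0), with y(0) = 0, y'(0) = 4, the left side becomes (s^2 - 3*s - 1)Y - (4).
The right side is L{7} = 7/s.
So (s^2 - 3*s - 1)Y = 7/s + (4).
Divide through and combine into a single rational function.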